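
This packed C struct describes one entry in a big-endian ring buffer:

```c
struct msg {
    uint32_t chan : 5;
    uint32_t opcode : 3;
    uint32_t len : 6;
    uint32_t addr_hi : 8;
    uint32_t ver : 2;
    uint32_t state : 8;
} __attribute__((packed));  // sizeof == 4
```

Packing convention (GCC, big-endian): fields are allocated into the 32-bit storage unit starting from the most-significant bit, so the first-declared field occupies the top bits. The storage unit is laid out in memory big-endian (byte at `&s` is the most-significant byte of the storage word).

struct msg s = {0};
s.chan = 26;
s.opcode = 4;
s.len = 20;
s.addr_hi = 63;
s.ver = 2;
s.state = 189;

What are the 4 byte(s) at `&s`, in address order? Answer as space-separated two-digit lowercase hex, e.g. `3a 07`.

[27+:5] chan=26 & 0x1f = 0x1a; word=0xd0000000
[24+:3] opcode=4 & 0x7 = 0x4; word=0xd4000000
[18+:6] len=20 & 0x3f = 0x14; word=0xd4500000
[10+:8] addr_hi=63 & 0xff = 0x3f; word=0xd450fc00
[8+:2] ver=2 & 0x3 = 0x2; word=0xd450fe00
[0+:8] state=189 & 0xff = 0xbd; word=0xd450febd
word = 0xd450febd → big-endian bytes:
  [0]=0xd4  [1]=0x50  [2]=0xfe  [3]=0xbd

d4 50 fe bd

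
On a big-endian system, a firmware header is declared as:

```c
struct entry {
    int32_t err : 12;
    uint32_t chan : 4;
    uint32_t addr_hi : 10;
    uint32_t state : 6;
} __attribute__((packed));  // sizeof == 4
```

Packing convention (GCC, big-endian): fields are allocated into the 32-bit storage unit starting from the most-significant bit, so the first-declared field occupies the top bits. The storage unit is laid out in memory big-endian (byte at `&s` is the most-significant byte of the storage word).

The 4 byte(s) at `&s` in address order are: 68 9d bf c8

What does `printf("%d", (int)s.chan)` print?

13

[0]=0x68 [1]=0x9d [2]=0xbf [3]=0xc8 (big-endian) → word 0x689dbfc8
err [20+:12] = (word>>20) & 0xfff = 1673
chan [16+:4] = (word>>16) & 0xf = 13  ←
addr_hi [6+:10] = (word>>6) & 0x3ff = 767
state [0+:6] = (word>>0) & 0x3f = 8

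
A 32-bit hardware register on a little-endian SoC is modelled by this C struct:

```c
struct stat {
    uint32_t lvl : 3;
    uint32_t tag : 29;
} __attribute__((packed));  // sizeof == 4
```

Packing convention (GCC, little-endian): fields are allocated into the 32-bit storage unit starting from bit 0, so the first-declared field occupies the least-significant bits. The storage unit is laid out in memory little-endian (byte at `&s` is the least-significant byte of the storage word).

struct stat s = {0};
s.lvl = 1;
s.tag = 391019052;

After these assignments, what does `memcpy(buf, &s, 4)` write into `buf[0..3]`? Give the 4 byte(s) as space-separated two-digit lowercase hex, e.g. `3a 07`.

lvl:3 = 1 → 0x1 << 0 → word 0x00000001
tag:29 = 391019052 → 0x174e7a2c << 3 → word 0xba73d161
word = 0xba73d161 → little-endian bytes:
  [0]=0x61  [1]=0xd1  [2]=0x73  [3]=0xba

61 d1 73 ba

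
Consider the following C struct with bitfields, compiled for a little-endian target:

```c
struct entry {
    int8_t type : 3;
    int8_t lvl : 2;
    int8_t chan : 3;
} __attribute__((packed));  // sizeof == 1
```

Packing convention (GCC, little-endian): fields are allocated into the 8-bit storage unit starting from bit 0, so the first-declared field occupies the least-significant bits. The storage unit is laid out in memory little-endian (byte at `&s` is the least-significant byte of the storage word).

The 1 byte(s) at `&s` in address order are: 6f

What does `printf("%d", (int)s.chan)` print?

3

[0]=0x6f (little-endian) → word 0x6f
type:3 @ bit 0 → (0x6f>>0)&0x7 = 0x7
lvl:2 @ bit 3 → (0x6f>>3)&0x3 = 0x1
chan:3 @ bit 5 → (0x6f>>5)&0x7 = 0x3  ←
chan signed 3b, MSB=0: value = 3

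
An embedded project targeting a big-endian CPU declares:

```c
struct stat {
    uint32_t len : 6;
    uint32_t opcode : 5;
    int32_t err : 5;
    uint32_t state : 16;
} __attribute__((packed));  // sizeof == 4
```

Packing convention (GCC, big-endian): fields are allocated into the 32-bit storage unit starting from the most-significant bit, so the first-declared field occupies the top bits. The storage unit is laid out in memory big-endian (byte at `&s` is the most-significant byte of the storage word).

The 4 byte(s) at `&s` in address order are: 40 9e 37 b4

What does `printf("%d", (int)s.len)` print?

[0]=0x40 [1]=0x9e [2]=0x37 [3]=0xb4 (big-endian) → word 0x409e37b4
len [26+:6] = (word>>26) & 0x3f = 16  ←
opcode [21+:5] = (word>>21) & 0x1f = 4
err [16+:5] = (word>>16) & 0x1f = 30
state [0+:16] = (word>>0) & 0xffff = 14260

16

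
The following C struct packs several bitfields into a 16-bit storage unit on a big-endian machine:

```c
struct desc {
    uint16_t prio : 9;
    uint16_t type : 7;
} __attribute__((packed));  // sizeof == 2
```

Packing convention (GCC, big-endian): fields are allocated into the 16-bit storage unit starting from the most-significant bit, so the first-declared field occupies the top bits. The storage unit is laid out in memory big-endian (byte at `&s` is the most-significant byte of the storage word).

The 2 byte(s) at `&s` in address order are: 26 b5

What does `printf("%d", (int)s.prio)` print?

77

[0]=0x26 [1]=0xb5 (big-endian) → word 0x26b5
prio [7+:9] = (word>>7) & 0x1ff = 77  ←
type [0+:7] = (word>>0) & 0x7f = 53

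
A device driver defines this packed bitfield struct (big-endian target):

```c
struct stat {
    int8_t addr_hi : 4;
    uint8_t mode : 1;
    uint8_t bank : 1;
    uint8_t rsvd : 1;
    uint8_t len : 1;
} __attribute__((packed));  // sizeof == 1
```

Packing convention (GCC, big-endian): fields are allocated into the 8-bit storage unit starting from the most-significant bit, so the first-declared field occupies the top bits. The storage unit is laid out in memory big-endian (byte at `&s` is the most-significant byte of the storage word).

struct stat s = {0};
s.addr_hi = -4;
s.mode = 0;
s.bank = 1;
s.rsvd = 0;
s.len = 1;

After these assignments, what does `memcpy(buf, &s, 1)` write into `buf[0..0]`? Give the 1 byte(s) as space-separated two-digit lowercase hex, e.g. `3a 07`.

[4+:4] addr_hi=-4 & 0xf = 0xc; word=0xc0
[3+:1] mode=0 & 0x1 = 0x0; word=0xc0
[2+:1] bank=1 & 0x1 = 0x1; word=0xc4
[1+:1] rsvd=0 & 0x1 = 0x0; word=0xc4
[0+:1] len=1 & 0x1 = 0x1; word=0xc5
word = 0xc5 → big-endian bytes:
  [0]=0xc5

c5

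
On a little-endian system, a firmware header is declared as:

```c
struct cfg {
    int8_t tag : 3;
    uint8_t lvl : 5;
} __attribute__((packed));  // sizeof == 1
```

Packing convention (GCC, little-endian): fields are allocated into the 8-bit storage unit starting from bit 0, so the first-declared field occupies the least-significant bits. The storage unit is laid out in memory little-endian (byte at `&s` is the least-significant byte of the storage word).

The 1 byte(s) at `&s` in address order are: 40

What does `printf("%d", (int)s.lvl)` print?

8

[0]=0x40 (little-endian) → word 0x40
tag:3 @ bit 0 → (0x40>>0)&0x7 = 0x0
lvl:5 @ bit 3 → (0x40>>3)&0x1f = 0x8  ←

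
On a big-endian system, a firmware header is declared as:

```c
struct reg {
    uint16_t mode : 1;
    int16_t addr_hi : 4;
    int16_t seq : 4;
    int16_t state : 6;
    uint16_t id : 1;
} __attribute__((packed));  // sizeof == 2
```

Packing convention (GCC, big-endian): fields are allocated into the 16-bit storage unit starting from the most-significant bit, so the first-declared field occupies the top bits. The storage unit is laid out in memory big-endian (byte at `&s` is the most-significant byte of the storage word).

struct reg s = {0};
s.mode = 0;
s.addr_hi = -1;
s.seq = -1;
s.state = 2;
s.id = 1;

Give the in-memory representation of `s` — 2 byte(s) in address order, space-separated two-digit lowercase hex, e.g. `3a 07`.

mode:1 = 0 → 0x0 << 15 → word 0x0000
addr_hi:4 = -1 → 0xf << 11 → word 0x7800
seq:4 = -1 → 0xf << 7 → word 0x7f80
state:6 = 2 → 0x2 << 1 → word 0x7f84
id:1 = 1 → 0x1 << 0 → word 0x7f85
word = 0x7f85 → big-endian bytes:
  [0]=0x7f  [1]=0x85

7f 85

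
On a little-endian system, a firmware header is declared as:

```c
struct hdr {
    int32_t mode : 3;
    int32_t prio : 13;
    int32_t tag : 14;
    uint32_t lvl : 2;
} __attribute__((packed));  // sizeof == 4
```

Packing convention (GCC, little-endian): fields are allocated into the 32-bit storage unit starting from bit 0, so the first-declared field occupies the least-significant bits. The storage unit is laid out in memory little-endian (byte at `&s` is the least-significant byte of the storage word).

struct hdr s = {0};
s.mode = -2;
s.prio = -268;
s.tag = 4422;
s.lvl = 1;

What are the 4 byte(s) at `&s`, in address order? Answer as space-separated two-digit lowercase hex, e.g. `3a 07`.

mode:3 = -2 → 0x6 << 0 → word 0x00000006
prio:13 = -268 → 0x1ef4 << 3 → word 0x0000f7a6
tag:14 = 4422 → 0x1146 << 16 → word 0x1146f7a6
lvl:2 = 1 → 0x1 << 30 → word 0x5146f7a6
word = 0x5146f7a6 → little-endian bytes:
  [0]=0xa6  [1]=0xf7  [2]=0x46  [3]=0x51

a6 f7 46 51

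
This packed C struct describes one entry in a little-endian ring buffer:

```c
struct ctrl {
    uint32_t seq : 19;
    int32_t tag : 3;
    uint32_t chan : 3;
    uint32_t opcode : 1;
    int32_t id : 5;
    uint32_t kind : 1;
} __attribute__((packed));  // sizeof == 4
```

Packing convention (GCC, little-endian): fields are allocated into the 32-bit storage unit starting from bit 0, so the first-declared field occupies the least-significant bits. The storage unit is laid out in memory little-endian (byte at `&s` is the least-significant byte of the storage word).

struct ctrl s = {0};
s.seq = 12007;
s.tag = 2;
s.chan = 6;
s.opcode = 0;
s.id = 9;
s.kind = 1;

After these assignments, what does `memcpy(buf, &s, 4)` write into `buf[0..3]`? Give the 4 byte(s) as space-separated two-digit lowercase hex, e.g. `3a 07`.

e7 2e 90 a5

seq:19 = 12007 → 0x2ee7 << 0 → word 0x00002ee7
tag:3 = 2 → 0x2 << 19 → word 0x00102ee7
chan:3 = 6 → 0x6 << 22 → word 0x01902ee7
opcode:1 = 0 → 0x0 << 25 → word 0x01902ee7
id:5 = 9 → 0x9 << 26 → word 0x25902ee7
kind:1 = 1 → 0x1 << 31 → word 0xa5902ee7
word = 0xa5902ee7 → little-endian bytes:
  [0]=0xe7  [1]=0x2e  [2]=0x90  [3]=0xa5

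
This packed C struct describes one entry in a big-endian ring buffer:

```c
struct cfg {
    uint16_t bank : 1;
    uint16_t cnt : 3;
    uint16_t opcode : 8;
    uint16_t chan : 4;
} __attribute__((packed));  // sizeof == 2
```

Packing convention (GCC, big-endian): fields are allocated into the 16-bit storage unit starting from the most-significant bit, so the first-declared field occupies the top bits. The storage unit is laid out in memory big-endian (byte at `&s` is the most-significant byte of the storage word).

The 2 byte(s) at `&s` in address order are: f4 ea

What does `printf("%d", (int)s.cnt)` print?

7

[0]=0xf4 [1]=0xea (big-endian) → word 0xf4ea
bank [15+:1] = (word>>15) & 0x1 = 1
cnt [12+:3] = (word>>12) & 0x7 = 7  ←
opcode [4+:8] = (word>>4) & 0xff = 78
chan [0+:4] = (word>>0) & 0xf = 10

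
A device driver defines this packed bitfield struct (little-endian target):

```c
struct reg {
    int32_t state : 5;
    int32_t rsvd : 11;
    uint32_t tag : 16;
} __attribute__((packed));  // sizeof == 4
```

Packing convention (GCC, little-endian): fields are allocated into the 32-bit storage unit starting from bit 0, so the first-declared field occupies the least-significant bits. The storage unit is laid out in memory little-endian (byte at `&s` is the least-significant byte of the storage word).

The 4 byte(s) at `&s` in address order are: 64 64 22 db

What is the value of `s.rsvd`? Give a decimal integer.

[0]=0x64 [1]=0x64 [2]=0x22 [3]=0xdb (little-endian) → word 0xdb226464
state [0+:5] = (word>>0) & 0x1f = 4
rsvd [5+:11] = (word>>5) & 0x7ff = 803  ←
tag [16+:16] = (word>>16) & 0xffff = 56098
rsvd signed 11b, MSB=0: value = 803

803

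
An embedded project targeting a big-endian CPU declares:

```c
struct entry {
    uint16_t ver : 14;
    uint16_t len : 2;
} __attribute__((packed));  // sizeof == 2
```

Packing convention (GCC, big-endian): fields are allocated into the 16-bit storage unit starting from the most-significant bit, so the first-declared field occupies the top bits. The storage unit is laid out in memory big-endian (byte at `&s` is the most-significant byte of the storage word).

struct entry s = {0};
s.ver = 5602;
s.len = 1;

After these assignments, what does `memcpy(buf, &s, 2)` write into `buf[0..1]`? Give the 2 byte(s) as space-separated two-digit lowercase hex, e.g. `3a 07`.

ver:14 = 5602 → 0x15e2 << 2 → word 0x5788
len:2 = 1 → 0x1 << 0 → word 0x5789
word = 0x5789 → big-endian bytes:
  [0]=0x57  [1]=0x89

57 89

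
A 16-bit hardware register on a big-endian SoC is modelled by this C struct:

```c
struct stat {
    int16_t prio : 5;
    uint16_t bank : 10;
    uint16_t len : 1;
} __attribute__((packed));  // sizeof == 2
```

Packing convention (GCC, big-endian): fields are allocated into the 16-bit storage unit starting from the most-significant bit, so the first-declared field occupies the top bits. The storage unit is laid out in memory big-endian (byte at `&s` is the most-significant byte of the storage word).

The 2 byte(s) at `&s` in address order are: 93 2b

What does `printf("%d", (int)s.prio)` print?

[0]=0x93 [1]=0x2b (big-endian) → word 0x932b
prio [11+:5] = (word>>11) & 0x1f = 18  ←
bank [1+:10] = (word>>1) & 0x3ff = 405
len [0+:1] = (word>>0) & 0x1 = 1
prio signed 5b, MSB=1: 18 - 32 = -14

-14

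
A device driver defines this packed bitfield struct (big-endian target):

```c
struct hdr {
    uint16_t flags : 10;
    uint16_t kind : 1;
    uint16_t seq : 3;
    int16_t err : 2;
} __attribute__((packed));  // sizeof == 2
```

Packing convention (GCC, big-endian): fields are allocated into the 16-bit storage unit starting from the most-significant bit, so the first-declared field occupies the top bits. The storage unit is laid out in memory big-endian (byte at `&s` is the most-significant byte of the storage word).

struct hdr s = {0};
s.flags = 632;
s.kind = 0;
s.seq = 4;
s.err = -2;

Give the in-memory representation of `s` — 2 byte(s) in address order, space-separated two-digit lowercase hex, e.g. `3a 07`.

flags:10 = 632 → 0x278 << 6 → word 0x9e00
kind:1 = 0 → 0x0 << 5 → word 0x9e00
seq:3 = 4 → 0x4 << 2 → word 0x9e10
err:2 = -2 → 0x2 << 0 → word 0x9e12
word = 0x9e12 → big-endian bytes:
  [0]=0x9e  [1]=0x12

9e 12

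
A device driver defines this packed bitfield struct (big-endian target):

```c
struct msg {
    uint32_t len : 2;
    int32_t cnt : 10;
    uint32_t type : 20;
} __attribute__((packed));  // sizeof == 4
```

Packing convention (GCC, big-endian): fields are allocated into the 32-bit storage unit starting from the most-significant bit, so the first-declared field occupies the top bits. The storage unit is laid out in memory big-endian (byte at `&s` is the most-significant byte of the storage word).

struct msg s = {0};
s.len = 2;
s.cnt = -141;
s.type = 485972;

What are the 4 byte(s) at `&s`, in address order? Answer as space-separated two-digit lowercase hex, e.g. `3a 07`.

b7 37 6a 54

len (2b) val=2 bits=0x2 at bit 30: 0x80000000
cnt (10b) val=-141 bits=0x373 at bit 20: 0xb7300000
type (20b) val=485972 bits=0x76a54 at bit 0: 0xb7376a54
word = 0xb7376a54 → big-endian bytes:
  [0]=0xb7  [1]=0x37  [2]=0x6a  [3]=0x54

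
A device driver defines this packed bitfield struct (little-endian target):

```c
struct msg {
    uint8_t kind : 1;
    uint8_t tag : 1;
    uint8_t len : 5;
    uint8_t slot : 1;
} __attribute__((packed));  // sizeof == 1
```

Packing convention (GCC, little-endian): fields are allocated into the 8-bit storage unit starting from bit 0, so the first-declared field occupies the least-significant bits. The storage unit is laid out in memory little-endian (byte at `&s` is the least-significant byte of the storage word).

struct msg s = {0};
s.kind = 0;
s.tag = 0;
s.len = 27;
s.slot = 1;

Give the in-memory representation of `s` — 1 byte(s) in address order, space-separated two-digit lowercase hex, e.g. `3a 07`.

[0+:1] kind=0 & 0x1 = 0x0; word=0x00
[1+:1] tag=0 & 0x1 = 0x0; word=0x00
[2+:5] len=27 & 0x1f = 0x1b; word=0x6c
[7+:1] slot=1 & 0x1 = 0x1; word=0xec
word = 0xec → little-endian bytes:
  [0]=0xec

ec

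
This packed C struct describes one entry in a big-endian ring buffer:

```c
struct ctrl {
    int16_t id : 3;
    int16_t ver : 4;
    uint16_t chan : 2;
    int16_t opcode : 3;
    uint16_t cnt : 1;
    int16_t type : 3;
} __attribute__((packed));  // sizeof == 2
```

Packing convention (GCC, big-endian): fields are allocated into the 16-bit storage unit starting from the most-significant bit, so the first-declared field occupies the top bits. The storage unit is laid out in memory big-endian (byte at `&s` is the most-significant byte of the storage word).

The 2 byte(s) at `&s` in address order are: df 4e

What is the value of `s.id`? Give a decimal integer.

[0]=0xdf [1]=0x4e (big-endian) → word 0xdf4e
id:3 @ bit 13 → (0xdf4e>>13)&0x7 = 0x6  ←
ver:4 @ bit 9 → (0xdf4e>>9)&0xf = 0xf
chan:2 @ bit 7 → (0xdf4e>>7)&0x3 = 0x2
opcode:3 @ bit 4 → (0xdf4e>>4)&0x7 = 0x4
cnt:1 @ bit 3 → (0xdf4e>>3)&0x1 = 0x1
type:3 @ bit 0 → (0xdf4e>>0)&0x7 = 0x6
id signed 3b, MSB=1: 6 - 8 = -2

-2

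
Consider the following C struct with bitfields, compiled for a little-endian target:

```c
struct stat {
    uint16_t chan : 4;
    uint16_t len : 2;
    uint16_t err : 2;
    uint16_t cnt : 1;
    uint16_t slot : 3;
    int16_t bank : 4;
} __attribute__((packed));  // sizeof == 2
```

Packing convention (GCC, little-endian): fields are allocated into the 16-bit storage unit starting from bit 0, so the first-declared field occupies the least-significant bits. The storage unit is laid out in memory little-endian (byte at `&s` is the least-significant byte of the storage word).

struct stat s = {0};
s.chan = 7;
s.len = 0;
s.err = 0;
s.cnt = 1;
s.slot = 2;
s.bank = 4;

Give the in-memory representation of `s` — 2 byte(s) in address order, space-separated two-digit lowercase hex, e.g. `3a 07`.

07 45

[0+:4] chan=7 & 0xf = 0x7; word=0x0007
[4+:2] len=0 & 0x3 = 0x0; word=0x0007
[6+:2] err=0 & 0x3 = 0x0; word=0x0007
[8+:1] cnt=1 & 0x1 = 0x1; word=0x0107
[9+:3] slot=2 & 0x7 = 0x2; word=0x0507
[12+:4] bank=4 & 0xf = 0x4; word=0x4507
word = 0x4507 → little-endian bytes:
  [0]=0x07  [1]=0x45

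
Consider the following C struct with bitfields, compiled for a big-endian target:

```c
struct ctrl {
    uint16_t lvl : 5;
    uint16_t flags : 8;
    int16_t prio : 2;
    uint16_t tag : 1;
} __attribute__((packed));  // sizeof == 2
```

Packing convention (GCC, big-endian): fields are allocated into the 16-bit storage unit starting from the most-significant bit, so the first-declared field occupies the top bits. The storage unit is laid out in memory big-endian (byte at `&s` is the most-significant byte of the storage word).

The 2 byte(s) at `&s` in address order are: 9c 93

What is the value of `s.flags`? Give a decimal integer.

[0]=0x9c [1]=0x93 (big-endian) → word 0x9c93
lvl:5 @ bit 11 → (0x9c93>>11)&0x1f = 0x13
flags:8 @ bit 3 → (0x9c93>>3)&0xff = 0x92  ←
prio:2 @ bit 1 → (0x9c93>>1)&0x3 = 0x1
tag:1 @ bit 0 → (0x9c93>>0)&0x1 = 0x1

146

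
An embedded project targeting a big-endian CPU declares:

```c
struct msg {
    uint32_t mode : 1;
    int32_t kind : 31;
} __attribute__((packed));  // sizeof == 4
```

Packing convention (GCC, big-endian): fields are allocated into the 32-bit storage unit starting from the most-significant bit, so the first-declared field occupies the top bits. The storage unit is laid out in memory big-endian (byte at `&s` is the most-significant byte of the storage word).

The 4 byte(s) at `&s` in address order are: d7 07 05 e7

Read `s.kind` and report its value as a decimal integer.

-687405593

[0]=0xd7 [1]=0x07 [2]=0x05 [3]=0xe7 (big-endian) → word 0xd70705e7
mode:1 @ bit 31 → (0xd70705e7>>31)&0x1 = 0x1
kind:31 @ bit 0 → (0xd70705e7>>0)&0x7fffffff = 0x570705e7  ←
kind signed 31b, MSB=1: 1460078055 - 2147483648 = -687405593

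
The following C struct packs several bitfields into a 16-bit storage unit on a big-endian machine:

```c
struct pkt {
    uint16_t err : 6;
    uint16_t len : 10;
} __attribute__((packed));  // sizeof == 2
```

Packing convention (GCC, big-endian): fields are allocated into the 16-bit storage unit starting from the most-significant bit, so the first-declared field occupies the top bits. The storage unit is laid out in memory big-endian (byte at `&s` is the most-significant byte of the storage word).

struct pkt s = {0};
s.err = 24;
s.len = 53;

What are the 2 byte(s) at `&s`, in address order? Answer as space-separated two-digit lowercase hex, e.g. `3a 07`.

[10+:6] err=24 & 0x3f = 0x18; word=0x6000
[0+:10] len=53 & 0x3ff = 0x35; word=0x6035
word = 0x6035 → big-endian bytes:
  [0]=0x60  [1]=0x35

60 35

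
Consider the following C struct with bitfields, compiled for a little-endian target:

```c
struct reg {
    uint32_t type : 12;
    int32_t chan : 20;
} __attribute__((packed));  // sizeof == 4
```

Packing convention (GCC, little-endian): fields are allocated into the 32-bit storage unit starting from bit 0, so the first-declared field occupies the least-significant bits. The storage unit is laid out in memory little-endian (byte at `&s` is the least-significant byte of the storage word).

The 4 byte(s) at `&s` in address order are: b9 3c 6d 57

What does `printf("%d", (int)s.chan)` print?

[0]=0xb9 [1]=0x3c [2]=0x6d [3]=0x57 (little-endian) → word 0x576d3cb9
type [0+:12] = (word>>0) & 0xfff = 3257
chan [12+:20] = (word>>12) & 0xfffff = 358099  ←
chan signed 20b, MSB=0: value = 358099

358099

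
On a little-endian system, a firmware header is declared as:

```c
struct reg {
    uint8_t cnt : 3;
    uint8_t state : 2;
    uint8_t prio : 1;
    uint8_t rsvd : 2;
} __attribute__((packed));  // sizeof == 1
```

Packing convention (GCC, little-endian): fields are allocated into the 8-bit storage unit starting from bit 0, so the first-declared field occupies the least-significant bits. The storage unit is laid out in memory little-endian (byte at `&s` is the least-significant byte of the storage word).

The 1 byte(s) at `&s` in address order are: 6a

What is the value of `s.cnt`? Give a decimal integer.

2

[0]=0x6a (little-endian) → word 0x6a
cnt [0+:3] = (word>>0) & 0x7 = 2  ←
state [3+:2] = (word>>3) & 0x3 = 1
prio [5+:1] = (word>>5) & 0x1 = 1
rsvd [6+:2] = (word>>6) & 0x3 = 1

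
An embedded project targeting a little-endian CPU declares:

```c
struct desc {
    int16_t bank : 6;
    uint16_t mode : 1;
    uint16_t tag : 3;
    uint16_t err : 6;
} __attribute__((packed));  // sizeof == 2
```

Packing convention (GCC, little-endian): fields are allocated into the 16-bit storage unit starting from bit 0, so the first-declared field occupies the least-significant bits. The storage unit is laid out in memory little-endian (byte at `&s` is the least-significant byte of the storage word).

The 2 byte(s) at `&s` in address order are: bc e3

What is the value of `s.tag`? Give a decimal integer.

7

[0]=0xbc [1]=0xe3 (little-endian) → word 0xe3bc
bank [0+:6] = (word>>0) & 0x3f = 60
mode [6+:1] = (word>>6) & 0x1 = 0
tag [7+:3] = (word>>7) & 0x7 = 7  ←
err [10+:6] = (word>>10) & 0x3f = 56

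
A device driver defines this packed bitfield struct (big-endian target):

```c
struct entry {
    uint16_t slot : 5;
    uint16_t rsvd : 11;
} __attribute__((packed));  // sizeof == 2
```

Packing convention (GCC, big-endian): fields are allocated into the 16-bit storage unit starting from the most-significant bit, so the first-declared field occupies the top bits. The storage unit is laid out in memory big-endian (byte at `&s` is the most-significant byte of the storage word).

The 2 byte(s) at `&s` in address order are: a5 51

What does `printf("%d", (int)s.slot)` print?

[0]=0xa5 [1]=0x51 (big-endian) → word 0xa551
slot:5 @ bit 11 → (0xa551>>11)&0x1f = 0x14  ←
rsvd:11 @ bit 0 → (0xa551>>0)&0x7ff = 0x551

20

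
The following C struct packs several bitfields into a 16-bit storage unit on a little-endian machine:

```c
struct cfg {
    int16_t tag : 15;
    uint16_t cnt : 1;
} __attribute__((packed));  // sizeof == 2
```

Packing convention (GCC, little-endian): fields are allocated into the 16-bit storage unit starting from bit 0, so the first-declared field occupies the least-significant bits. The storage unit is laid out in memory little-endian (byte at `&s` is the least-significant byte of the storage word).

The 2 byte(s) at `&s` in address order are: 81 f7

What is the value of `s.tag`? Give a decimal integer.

-2175

[0]=0x81 [1]=0xf7 (little-endian) → word 0xf781
tag:15 @ bit 0 → (0xf781>>0)&0x7fff = 0x7781  ←
cnt:1 @ bit 15 → (0xf781>>15)&0x1 = 0x1
tag signed 15b, MSB=1: 30593 - 32768 = -2175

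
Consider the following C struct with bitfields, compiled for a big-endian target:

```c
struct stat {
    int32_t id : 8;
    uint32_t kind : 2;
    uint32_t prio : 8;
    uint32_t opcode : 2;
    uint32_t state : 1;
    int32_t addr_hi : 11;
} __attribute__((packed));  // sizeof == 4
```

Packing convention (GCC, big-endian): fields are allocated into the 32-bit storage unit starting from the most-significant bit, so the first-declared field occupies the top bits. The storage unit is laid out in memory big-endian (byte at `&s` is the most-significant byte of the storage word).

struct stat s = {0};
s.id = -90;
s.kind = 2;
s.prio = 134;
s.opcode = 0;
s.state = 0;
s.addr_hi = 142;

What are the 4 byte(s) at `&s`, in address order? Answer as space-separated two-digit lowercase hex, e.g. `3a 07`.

a6 a1 80 8e

id (8b) val=-90 bits=0xa6 at bit 24: 0xa6000000
kind (2b) val=2 bits=0x2 at bit 22: 0xa6800000
prio (8b) val=134 bits=0x86 at bit 14: 0xa6a18000
opcode (2b) val=0 bits=0x0 at bit 12: 0xa6a18000
state (1b) val=0 bits=0x0 at bit 11: 0xa6a18000
addr_hi (11b) val=142 bits=0x8e at bit 0: 0xa6a1808e
word = 0xa6a1808e → big-endian bytes:
  [0]=0xa6  [1]=0xa1  [2]=0x80  [3]=0x8e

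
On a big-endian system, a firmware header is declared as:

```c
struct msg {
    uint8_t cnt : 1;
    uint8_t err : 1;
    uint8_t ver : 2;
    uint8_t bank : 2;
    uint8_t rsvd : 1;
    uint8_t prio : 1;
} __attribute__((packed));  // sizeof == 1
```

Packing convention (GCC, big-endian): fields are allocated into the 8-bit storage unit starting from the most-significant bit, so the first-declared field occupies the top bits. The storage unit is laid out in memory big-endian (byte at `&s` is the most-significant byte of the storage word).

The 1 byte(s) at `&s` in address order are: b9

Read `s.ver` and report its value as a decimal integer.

3

[0]=0xb9 (big-endian) → word 0xb9
cnt:1 @ bit 7 → (0xb9>>7)&0x1 = 0x1
err:1 @ bit 6 → (0xb9>>6)&0x1 = 0x0
ver:2 @ bit 4 → (0xb9>>4)&0x3 = 0x3  ←
bank:2 @ bit 2 → (0xb9>>2)&0x3 = 0x2
rsvd:1 @ bit 1 → (0xb9>>1)&0x1 = 0x0
prio:1 @ bit 0 → (0xb9>>0)&0x1 = 0x1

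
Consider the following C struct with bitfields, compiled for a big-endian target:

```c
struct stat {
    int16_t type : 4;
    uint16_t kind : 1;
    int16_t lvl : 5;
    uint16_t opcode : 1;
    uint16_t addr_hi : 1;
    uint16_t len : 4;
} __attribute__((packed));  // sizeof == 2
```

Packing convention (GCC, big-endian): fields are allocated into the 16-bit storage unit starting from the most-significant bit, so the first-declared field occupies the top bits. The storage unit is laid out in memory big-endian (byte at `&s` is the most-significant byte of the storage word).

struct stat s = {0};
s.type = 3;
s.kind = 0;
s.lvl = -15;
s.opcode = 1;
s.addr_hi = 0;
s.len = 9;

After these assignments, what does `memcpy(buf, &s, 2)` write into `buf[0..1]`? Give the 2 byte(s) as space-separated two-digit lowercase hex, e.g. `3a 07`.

type (4b) val=3 bits=0x3 at bit 12: 0x3000
kind (1b) val=0 bits=0x0 at bit 11: 0x3000
lvl (5b) val=-15 bits=0x11 at bit 6: 0x3440
opcode (1b) val=1 bits=0x1 at bit 5: 0x3460
addr_hi (1b) val=0 bits=0x0 at bit 4: 0x3460
len (4b) val=9 bits=0x9 at bit 0: 0x3469
word = 0x3469 → big-endian bytes:
  [0]=0x34  [1]=0x69

34 69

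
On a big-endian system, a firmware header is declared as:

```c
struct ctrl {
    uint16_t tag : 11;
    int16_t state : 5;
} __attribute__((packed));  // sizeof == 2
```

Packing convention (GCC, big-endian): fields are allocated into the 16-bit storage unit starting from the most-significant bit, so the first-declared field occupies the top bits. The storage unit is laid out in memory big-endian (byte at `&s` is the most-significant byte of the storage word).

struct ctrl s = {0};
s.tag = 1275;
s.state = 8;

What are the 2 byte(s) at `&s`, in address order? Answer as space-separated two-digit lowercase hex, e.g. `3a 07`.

9f 68

[5+:11] tag=1275 & 0x7ff = 0x4fb; word=0x9f60
[0+:5] state=8 & 0x1f = 0x8; word=0x9f68
word = 0x9f68 → big-endian bytes:
  [0]=0x9f  [1]=0x68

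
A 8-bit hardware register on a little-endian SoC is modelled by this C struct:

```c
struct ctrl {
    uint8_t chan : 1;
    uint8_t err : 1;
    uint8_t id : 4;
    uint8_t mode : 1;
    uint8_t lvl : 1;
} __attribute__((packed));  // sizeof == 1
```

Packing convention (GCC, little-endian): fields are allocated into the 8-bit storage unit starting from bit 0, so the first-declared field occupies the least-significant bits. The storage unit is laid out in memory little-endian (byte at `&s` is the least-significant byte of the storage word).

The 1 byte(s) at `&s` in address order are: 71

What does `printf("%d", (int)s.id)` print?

[0]=0x71 (little-endian) → word 0x71
chan [0+:1] = (word>>0) & 0x1 = 1
err [1+:1] = (word>>1) & 0x1 = 0
id [2+:4] = (word>>2) & 0xf = 12  ←
mode [6+:1] = (word>>6) & 0x1 = 1
lvl [7+:1] = (word>>7) & 0x1 = 0

12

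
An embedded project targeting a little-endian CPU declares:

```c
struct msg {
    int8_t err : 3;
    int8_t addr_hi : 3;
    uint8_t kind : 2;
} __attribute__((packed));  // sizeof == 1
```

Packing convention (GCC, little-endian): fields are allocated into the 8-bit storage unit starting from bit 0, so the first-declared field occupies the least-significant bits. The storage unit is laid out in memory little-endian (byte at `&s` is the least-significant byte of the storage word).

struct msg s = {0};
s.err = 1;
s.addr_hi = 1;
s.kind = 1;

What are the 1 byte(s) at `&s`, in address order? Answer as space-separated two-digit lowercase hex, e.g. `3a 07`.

49

[0+:3] err=1 & 0x7 = 0x1; word=0x01
[3+:3] addr_hi=1 & 0x7 = 0x1; word=0x09
[6+:2] kind=1 & 0x3 = 0x1; word=0x49
word = 0x49 → little-endian bytes:
  [0]=0x49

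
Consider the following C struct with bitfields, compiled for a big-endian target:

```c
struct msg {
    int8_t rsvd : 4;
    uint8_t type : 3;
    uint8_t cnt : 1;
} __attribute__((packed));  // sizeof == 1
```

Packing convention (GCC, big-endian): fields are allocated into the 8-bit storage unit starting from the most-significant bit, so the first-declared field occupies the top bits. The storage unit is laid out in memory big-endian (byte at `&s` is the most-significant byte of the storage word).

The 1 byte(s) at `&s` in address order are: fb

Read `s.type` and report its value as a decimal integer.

5

[0]=0xfb (big-endian) → word 0xfb
rsvd [4+:4] = (word>>4) & 0xf = 15
type [1+:3] = (word>>1) & 0x7 = 5  ←
cnt [0+:1] = (word>>0) & 0x1 = 1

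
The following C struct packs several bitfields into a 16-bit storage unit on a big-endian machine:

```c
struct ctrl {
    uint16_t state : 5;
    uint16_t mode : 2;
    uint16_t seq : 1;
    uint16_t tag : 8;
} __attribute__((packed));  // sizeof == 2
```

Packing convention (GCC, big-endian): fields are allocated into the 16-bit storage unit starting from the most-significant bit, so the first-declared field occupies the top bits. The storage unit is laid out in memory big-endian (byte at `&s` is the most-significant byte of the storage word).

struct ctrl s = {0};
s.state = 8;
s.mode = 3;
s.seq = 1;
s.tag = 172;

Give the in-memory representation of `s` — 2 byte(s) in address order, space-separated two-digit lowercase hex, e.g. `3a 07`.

state (5b) val=8 bits=0x8 at bit 11: 0x4000
mode (2b) val=3 bits=0x3 at bit 9: 0x4600
seq (1b) val=1 bits=0x1 at bit 8: 0x4700
tag (8b) val=172 bits=0xac at bit 0: 0x47ac
word = 0x47ac → big-endian bytes:
  [0]=0x47  [1]=0xac

47 ac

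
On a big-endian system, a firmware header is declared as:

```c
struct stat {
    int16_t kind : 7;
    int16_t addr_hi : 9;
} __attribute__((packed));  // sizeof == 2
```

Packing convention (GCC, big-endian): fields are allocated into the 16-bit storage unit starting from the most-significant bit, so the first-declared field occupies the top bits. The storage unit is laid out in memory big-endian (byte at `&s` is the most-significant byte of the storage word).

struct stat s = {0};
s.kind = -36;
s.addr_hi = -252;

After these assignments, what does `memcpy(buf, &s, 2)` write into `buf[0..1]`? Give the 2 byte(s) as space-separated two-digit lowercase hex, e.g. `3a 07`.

kind:7 = -36 → 0x5c << 9 → word 0xb800
addr_hi:9 = -252 → 0x104 << 0 → word 0xb904
word = 0xb904 → big-endian bytes:
  [0]=0xb9  [1]=0x04

b9 04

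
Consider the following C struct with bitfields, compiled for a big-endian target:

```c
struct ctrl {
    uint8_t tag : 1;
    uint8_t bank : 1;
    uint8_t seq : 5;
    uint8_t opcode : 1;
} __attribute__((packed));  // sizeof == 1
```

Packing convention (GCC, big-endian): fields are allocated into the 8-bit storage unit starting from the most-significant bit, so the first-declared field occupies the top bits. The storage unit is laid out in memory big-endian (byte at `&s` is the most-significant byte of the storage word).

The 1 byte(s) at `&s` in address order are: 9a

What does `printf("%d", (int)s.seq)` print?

13

[0]=0x9a (big-endian) → word 0x9a
tag [7+:1] = (word>>7) & 0x1 = 1
bank [6+:1] = (word>>6) & 0x1 = 0
seq [1+:5] = (word>>1) & 0x1f = 13  ←
opcode [0+:1] = (word>>0) & 0x1 = 0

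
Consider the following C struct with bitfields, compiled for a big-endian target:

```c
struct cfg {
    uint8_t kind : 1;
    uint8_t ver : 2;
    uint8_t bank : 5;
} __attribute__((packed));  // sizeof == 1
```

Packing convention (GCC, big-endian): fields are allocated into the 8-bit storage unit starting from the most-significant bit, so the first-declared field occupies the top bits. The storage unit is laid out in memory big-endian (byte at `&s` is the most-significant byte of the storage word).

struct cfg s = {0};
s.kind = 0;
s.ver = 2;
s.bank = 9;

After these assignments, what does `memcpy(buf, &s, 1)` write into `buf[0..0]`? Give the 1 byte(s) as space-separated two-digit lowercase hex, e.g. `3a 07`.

49

kind (1b) val=0 bits=0x0 at bit 7: 0x00
ver (2b) val=2 bits=0x2 at bit 5: 0x40
bank (5b) val=9 bits=0x9 at bit 0: 0x49
word = 0x49 → big-endian bytes:
  [0]=0x49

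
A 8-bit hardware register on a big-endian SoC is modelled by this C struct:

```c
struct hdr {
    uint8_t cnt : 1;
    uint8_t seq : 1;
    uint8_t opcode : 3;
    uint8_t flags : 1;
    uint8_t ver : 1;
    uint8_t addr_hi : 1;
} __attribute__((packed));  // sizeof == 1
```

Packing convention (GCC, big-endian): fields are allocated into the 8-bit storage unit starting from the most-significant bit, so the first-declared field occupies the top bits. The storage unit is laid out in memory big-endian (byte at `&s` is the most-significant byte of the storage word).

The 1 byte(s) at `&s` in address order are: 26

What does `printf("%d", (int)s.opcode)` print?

4

[0]=0x26 (big-endian) → word 0x26
cnt [7+:1] = (word>>7) & 0x1 = 0
seq [6+:1] = (word>>6) & 0x1 = 0
opcode [3+:3] = (word>>3) & 0x7 = 4  ←
flags [2+:1] = (word>>2) & 0x1 = 1
ver [1+:1] = (word>>1) & 0x1 = 1
addr_hi [0+:1] = (word>>0) & 0x1 = 0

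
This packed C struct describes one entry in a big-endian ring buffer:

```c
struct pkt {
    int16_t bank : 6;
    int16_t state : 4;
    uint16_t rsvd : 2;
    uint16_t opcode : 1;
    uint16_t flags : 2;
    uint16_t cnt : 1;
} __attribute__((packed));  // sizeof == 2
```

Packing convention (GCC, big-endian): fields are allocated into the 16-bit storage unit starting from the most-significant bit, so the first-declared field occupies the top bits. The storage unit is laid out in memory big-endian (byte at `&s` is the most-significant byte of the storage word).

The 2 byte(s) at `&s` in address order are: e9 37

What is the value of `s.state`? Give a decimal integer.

4

[0]=0xe9 [1]=0x37 (big-endian) → word 0xe937
bank [10+:6] = (word>>10) & 0x3f = 58
state [6+:4] = (word>>6) & 0xf = 4  ←
rsvd [4+:2] = (word>>4) & 0x3 = 3
opcode [3+:1] = (word>>3) & 0x1 = 0
flags [1+:2] = (word>>1) & 0x3 = 3
cnt [0+:1] = (word>>0) & 0x1 = 1
state signed 4b, MSB=0: value = 4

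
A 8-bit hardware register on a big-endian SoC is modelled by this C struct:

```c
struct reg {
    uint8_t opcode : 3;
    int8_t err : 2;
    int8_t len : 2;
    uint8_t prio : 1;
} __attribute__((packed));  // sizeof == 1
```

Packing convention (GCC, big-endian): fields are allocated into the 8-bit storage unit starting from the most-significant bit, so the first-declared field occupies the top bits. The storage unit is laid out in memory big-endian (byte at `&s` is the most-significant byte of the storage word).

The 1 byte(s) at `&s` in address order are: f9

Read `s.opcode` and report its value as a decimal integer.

7

[0]=0xf9 (big-endian) → word 0xf9
opcode:3 @ bit 5 → (0xf9>>5)&0x7 = 0x7  ←
err:2 @ bit 3 → (0xf9>>3)&0x3 = 0x3
len:2 @ bit 1 → (0xf9>>1)&0x3 = 0x0
prio:1 @ bit 0 → (0xf9>>0)&0x1 = 0x1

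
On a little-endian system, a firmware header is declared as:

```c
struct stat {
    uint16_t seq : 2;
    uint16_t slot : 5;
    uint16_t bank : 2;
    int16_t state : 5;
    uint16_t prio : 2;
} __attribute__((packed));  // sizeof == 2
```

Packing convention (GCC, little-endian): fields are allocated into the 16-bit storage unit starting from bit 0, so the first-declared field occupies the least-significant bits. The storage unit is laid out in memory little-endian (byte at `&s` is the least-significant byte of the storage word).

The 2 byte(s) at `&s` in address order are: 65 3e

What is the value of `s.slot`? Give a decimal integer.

25

[0]=0x65 [1]=0x3e (little-endian) → word 0x3e65
seq [0+:2] = (word>>0) & 0x3 = 1
slot [2+:5] = (word>>2) & 0x1f = 25  ←
bank [7+:2] = (word>>7) & 0x3 = 0
state [9+:5] = (word>>9) & 0x1f = 31
prio [14+:2] = (word>>14) & 0x3 = 0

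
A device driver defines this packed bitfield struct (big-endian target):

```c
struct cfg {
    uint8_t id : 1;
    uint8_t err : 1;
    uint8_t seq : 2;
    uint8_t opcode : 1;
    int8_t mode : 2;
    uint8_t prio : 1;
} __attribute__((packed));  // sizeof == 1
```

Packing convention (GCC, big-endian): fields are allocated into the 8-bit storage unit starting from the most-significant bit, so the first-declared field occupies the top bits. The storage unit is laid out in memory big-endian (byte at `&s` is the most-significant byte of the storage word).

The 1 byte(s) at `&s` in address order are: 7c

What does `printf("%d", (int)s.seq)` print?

3

[0]=0x7c (big-endian) → word 0x7c
id [7+:1] = (word>>7) & 0x1 = 0
err [6+:1] = (word>>6) & 0x1 = 1
seq [4+:2] = (word>>4) & 0x3 = 3  ←
opcode [3+:1] = (word>>3) & 0x1 = 1
mode [1+:2] = (word>>1) & 0x3 = 2
prio [0+:1] = (word>>0) & 0x1 = 0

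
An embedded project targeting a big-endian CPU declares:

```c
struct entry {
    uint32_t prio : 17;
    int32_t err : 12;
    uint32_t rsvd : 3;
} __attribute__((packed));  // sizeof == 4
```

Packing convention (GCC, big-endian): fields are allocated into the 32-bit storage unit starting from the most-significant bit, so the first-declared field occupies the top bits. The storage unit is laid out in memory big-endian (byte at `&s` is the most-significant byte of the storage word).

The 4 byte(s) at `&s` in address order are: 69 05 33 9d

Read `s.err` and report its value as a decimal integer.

1651

[0]=0x69 [1]=0x05 [2]=0x33 [3]=0x9d (big-endian) → word 0x6905339d
prio:17 @ bit 15 → (0x6905339d>>15)&0x1ffff = 0xd20a
err:12 @ bit 3 → (0x6905339d>>3)&0xfff = 0x673  ←
rsvd:3 @ bit 0 → (0x6905339d>>0)&0x7 = 0x5
err signed 12b, MSB=0: value = 1651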